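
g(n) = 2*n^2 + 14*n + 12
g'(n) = 4*n + 14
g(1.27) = 33.01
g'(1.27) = 19.08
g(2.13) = 50.89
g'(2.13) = 22.52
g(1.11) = 30.00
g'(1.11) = 18.44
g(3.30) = 79.98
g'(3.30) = 27.20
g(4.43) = 113.27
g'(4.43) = 31.72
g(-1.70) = -6.02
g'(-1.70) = 7.20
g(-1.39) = -3.60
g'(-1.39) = 8.44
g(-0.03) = 11.58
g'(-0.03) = 13.88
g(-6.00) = 0.00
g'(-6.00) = -10.00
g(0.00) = 12.00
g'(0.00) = 14.00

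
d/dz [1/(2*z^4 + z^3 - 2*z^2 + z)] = (-8*z^3 - 3*z^2 + 4*z - 1)/(z^2*(2*z^3 + z^2 - 2*z + 1)^2)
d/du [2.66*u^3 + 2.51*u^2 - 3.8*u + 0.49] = 7.98*u^2 + 5.02*u - 3.8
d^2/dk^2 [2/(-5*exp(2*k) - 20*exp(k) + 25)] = 8*((exp(k) + 1)*(exp(2*k) + 4*exp(k) - 5) - 2*(exp(k) + 2)^2*exp(k))*exp(k)/(5*(exp(2*k) + 4*exp(k) - 5)^3)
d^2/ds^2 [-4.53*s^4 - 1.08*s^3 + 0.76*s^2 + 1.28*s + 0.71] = -54.36*s^2 - 6.48*s + 1.52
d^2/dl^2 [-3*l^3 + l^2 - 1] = 2 - 18*l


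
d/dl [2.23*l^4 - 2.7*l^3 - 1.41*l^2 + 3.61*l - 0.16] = 8.92*l^3 - 8.1*l^2 - 2.82*l + 3.61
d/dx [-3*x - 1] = -3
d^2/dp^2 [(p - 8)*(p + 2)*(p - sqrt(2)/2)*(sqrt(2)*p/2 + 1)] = 6*sqrt(2)*p^2 - 18*sqrt(2)*p + 3*p - 17*sqrt(2) - 6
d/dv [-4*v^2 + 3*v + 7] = 3 - 8*v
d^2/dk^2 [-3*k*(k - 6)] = -6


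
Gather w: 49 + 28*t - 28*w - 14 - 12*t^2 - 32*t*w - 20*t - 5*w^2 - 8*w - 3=-12*t^2 + 8*t - 5*w^2 + w*(-32*t - 36) + 32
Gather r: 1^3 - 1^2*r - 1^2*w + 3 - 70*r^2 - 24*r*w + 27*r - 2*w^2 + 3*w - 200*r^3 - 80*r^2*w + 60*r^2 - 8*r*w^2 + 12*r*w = -200*r^3 + r^2*(-80*w - 10) + r*(-8*w^2 - 12*w + 26) - 2*w^2 + 2*w + 4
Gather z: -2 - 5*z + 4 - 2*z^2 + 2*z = -2*z^2 - 3*z + 2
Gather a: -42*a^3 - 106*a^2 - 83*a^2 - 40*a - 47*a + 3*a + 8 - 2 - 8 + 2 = -42*a^3 - 189*a^2 - 84*a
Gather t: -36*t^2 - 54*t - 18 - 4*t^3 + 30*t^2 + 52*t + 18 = -4*t^3 - 6*t^2 - 2*t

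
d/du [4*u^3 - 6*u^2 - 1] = 12*u*(u - 1)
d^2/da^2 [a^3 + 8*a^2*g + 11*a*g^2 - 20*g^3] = 6*a + 16*g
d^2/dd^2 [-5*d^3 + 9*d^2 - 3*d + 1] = 18 - 30*d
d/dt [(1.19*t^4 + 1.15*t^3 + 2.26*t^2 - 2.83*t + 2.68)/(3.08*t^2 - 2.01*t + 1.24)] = (7.3304*t^5 - 3.6337*t^4 + 1.2794*t^3 + 8.4518*t^2 - 10.904*t + 1.8776)/(9.4864*t^4 - 12.3816*t^3 + 11.6785*t^2 - 4.9848*t + 1.5376)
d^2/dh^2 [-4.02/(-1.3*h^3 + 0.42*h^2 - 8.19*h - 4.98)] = ((3.3768 - 31.356*h)*(1.3*h^3 - 0.42*h^2 + 8.19*h + 4.98) + 4.02*(3.9*h^2 - 0.84*h + 8.19)*(7.8*h^2 - 1.68*h + 16.38))/(1.3*h^3 - 0.42*h^2 + 8.19*h + 4.98)^3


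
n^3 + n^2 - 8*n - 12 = (n - 3)*(n + 2)^2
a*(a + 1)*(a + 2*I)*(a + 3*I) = a^4 + a^3 + 5*I*a^3 - 6*a^2 + 5*I*a^2 - 6*a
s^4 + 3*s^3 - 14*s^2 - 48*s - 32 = (s - 4)*(s + 1)*(s + 2)*(s + 4)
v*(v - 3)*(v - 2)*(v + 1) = v^4 - 4*v^3 + v^2 + 6*v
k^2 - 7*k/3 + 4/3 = (k - 4/3)*(k - 1)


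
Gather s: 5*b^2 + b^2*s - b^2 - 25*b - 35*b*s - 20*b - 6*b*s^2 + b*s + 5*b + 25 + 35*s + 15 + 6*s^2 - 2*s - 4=4*b^2 - 40*b + s^2*(6 - 6*b) + s*(b^2 - 34*b + 33) + 36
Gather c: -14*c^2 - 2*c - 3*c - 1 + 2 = -14*c^2 - 5*c + 1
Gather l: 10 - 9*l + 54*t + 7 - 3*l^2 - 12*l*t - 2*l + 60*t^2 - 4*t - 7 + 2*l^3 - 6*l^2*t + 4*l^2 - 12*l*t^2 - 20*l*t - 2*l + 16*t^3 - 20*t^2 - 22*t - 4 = 2*l^3 + l^2*(1 - 6*t) + l*(-12*t^2 - 32*t - 13) + 16*t^3 + 40*t^2 + 28*t + 6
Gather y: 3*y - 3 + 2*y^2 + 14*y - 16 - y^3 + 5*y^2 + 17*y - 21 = -y^3 + 7*y^2 + 34*y - 40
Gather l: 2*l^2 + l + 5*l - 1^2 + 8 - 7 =2*l^2 + 6*l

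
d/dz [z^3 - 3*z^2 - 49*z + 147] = 3*z^2 - 6*z - 49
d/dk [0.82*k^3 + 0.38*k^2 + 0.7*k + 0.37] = 2.46*k^2 + 0.76*k + 0.7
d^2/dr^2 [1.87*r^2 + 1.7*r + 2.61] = 3.74000000000000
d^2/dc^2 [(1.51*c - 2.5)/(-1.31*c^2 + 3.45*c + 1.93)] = ((1.51*c - 2.5)*(2.62*c - 3.45)*(5.24*c - 6.9) + (11.8686*c - 16.969)*(-1.31*c^2 + 3.45*c + 1.93))/(-1.31*c^2 + 3.45*c + 1.93)^3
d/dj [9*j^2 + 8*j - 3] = 18*j + 8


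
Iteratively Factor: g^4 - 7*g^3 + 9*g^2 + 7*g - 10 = (g - 5)*(g^3 - 2*g^2 - g + 2) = (g - 5)*(g + 1)*(g^2 - 3*g + 2) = (g - 5)*(g - 2)*(g + 1)*(g - 1)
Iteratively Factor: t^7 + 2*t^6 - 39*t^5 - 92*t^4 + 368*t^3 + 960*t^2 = (t + 4)*(t^6 - 2*t^5 - 31*t^4 + 32*t^3 + 240*t^2) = t*(t + 4)*(t^5 - 2*t^4 - 31*t^3 + 32*t^2 + 240*t) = t*(t - 4)*(t + 4)*(t^4 + 2*t^3 - 23*t^2 - 60*t) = t^2*(t - 4)*(t + 4)*(t^3 + 2*t^2 - 23*t - 60) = t^2*(t - 4)*(t + 3)*(t + 4)*(t^2 - t - 20) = t^2*(t - 4)*(t + 3)*(t + 4)^2*(t - 5)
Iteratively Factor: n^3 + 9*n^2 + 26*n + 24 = (n + 3)*(n^2 + 6*n + 8) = (n + 2)*(n + 3)*(n + 4)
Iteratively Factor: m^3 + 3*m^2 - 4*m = (m)*(m^2 + 3*m - 4) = m*(m - 1)*(m + 4)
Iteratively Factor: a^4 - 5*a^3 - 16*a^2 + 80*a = (a - 5)*(a^3 - 16*a) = a*(a - 5)*(a^2 - 16) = a*(a - 5)*(a + 4)*(a - 4)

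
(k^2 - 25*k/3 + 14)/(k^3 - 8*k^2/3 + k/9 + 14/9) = 3*(k - 6)/(3*k^2 - k - 2)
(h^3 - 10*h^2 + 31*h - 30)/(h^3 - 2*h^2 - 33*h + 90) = (h - 2)/(h + 6)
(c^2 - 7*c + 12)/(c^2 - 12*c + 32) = (c - 3)/(c - 8)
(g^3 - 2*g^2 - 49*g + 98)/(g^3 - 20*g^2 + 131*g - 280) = (g^2 + 5*g - 14)/(g^2 - 13*g + 40)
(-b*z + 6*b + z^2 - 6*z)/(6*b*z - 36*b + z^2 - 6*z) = (-b + z)/(6*b + z)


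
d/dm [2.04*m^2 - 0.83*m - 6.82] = 4.08*m - 0.83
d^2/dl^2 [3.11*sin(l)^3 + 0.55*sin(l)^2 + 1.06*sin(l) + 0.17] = -3.3925*sin(l) + 6.9975*sin(3*l) + 1.1*cos(2*l)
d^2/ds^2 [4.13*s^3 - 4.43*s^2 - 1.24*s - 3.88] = 24.78*s - 8.86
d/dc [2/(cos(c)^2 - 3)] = 8*sin(2*c)/(5 - cos(2*c))^2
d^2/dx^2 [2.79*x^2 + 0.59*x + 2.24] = 5.58000000000000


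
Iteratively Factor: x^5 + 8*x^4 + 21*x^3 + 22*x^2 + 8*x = (x)*(x^4 + 8*x^3 + 21*x^2 + 22*x + 8) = x*(x + 1)*(x^3 + 7*x^2 + 14*x + 8) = x*(x + 1)^2*(x^2 + 6*x + 8) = x*(x + 1)^2*(x + 2)*(x + 4)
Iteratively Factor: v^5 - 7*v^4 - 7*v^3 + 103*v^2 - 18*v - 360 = (v - 5)*(v^4 - 2*v^3 - 17*v^2 + 18*v + 72) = (v - 5)*(v - 4)*(v^3 + 2*v^2 - 9*v - 18) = (v - 5)*(v - 4)*(v - 3)*(v^2 + 5*v + 6) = (v - 5)*(v - 4)*(v - 3)*(v + 3)*(v + 2)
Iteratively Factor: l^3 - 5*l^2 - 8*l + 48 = (l - 4)*(l^2 - l - 12) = (l - 4)*(l + 3)*(l - 4)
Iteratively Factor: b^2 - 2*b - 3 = (b - 3)*(b + 1)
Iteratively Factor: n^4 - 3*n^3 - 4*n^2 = (n)*(n^3 - 3*n^2 - 4*n) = n^2*(n^2 - 3*n - 4) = n^2*(n - 4)*(n + 1)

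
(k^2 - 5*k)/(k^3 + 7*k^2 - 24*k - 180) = k/(k^2 + 12*k + 36)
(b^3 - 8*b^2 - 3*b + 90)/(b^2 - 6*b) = b - 2 - 15/b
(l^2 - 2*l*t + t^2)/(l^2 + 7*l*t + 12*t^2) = (l^2 - 2*l*t + t^2)/(l^2 + 7*l*t + 12*t^2)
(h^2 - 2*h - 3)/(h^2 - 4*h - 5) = (h - 3)/(h - 5)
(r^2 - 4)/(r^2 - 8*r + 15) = (r^2 - 4)/(r^2 - 8*r + 15)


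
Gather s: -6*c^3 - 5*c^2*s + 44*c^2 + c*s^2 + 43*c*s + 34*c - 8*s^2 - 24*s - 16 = -6*c^3 + 44*c^2 + 34*c + s^2*(c - 8) + s*(-5*c^2 + 43*c - 24) - 16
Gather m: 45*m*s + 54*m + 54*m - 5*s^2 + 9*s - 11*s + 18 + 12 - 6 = m*(45*s + 108) - 5*s^2 - 2*s + 24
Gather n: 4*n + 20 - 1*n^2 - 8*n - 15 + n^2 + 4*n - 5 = 0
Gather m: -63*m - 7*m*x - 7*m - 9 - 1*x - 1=m*(-7*x - 70) - x - 10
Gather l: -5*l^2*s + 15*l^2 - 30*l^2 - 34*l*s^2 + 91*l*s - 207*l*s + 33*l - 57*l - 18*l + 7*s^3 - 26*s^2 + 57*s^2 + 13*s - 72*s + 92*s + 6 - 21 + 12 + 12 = l^2*(-5*s - 15) + l*(-34*s^2 - 116*s - 42) + 7*s^3 + 31*s^2 + 33*s + 9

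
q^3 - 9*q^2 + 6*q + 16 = (q - 8)*(q - 2)*(q + 1)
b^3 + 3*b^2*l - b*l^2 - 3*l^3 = (b - l)*(b + l)*(b + 3*l)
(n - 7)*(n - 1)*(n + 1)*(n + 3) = n^4 - 4*n^3 - 22*n^2 + 4*n + 21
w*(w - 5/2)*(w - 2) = w^3 - 9*w^2/2 + 5*w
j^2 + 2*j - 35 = (j - 5)*(j + 7)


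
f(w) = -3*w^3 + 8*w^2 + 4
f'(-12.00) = -1488.00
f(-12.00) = 6340.00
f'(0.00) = 0.00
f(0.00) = 4.00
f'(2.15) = -7.20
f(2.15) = 11.16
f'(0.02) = 0.32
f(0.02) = 4.00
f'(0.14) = 2.06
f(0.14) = 4.15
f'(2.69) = -22.08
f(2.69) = 3.49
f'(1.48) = 3.97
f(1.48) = 11.80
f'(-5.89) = -406.47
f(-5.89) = 894.55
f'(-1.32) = -36.80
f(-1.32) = 24.84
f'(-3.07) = -133.94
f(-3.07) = 166.20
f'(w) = -9*w^2 + 16*w = w*(16 - 9*w)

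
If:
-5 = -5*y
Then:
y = 1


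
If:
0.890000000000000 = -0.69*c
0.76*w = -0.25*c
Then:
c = -1.29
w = 0.42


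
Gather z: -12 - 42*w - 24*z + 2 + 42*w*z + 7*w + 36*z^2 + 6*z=-35*w + 36*z^2 + z*(42*w - 18) - 10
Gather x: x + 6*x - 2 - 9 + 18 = 7*x + 7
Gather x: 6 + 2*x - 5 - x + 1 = x + 2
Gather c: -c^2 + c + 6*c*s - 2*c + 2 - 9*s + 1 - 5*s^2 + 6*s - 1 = -c^2 + c*(6*s - 1) - 5*s^2 - 3*s + 2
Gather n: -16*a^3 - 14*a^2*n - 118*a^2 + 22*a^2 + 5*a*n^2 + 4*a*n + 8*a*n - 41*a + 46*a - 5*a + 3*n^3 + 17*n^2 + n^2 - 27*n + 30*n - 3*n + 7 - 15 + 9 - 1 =-16*a^3 - 96*a^2 + 3*n^3 + n^2*(5*a + 18) + n*(-14*a^2 + 12*a)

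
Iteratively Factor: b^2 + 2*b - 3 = (b + 3)*(b - 1)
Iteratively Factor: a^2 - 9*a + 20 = (a - 4)*(a - 5)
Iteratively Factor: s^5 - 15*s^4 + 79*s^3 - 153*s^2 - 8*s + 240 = (s - 3)*(s^4 - 12*s^3 + 43*s^2 - 24*s - 80) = (s - 4)*(s - 3)*(s^3 - 8*s^2 + 11*s + 20) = (s - 5)*(s - 4)*(s - 3)*(s^2 - 3*s - 4) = (s - 5)*(s - 4)*(s - 3)*(s + 1)*(s - 4)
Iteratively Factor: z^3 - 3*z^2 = (z)*(z^2 - 3*z) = z^2*(z - 3)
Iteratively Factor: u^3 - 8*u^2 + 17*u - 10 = (u - 1)*(u^2 - 7*u + 10) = (u - 5)*(u - 1)*(u - 2)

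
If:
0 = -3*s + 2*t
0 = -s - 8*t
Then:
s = 0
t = 0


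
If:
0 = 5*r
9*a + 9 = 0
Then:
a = -1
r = 0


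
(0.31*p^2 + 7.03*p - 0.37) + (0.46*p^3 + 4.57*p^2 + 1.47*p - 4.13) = 0.46*p^3 + 4.88*p^2 + 8.5*p - 4.5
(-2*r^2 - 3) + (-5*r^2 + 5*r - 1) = -7*r^2 + 5*r - 4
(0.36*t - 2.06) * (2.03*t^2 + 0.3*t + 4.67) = 0.7308*t^3 - 4.0738*t^2 + 1.0632*t - 9.6202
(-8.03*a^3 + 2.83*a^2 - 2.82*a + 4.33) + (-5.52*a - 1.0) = -8.03*a^3 + 2.83*a^2 - 8.34*a + 3.33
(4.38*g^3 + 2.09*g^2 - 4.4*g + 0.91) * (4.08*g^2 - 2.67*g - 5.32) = 17.8704*g^5 - 3.1674*g^4 - 46.8339*g^3 + 4.342*g^2 + 20.9783*g - 4.8412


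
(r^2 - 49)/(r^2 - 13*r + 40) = (r^2 - 49)/(r^2 - 13*r + 40)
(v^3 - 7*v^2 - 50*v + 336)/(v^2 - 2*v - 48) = (v^2 + v - 42)/(v + 6)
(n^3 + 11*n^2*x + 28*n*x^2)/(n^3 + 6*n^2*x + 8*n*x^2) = (n + 7*x)/(n + 2*x)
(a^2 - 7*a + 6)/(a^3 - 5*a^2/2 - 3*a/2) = 2*(-a^2 + 7*a - 6)/(a*(-2*a^2 + 5*a + 3))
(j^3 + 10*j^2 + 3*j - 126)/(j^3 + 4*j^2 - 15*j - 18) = (j + 7)/(j + 1)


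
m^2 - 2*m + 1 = (m - 1)^2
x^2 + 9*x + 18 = (x + 3)*(x + 6)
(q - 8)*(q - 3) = q^2 - 11*q + 24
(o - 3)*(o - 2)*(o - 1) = o^3 - 6*o^2 + 11*o - 6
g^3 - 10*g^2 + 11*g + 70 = (g - 7)*(g - 5)*(g + 2)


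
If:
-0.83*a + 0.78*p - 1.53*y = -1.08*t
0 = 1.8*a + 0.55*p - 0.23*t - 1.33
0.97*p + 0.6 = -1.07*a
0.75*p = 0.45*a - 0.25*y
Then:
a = -2.86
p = 2.54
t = -22.10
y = -12.75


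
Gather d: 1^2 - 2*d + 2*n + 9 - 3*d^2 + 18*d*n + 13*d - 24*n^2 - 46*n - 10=-3*d^2 + d*(18*n + 11) - 24*n^2 - 44*n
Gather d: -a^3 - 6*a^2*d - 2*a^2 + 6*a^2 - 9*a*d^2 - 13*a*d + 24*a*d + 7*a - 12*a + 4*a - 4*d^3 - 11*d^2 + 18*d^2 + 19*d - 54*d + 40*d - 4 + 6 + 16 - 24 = -a^3 + 4*a^2 - a - 4*d^3 + d^2*(7 - 9*a) + d*(-6*a^2 + 11*a + 5) - 6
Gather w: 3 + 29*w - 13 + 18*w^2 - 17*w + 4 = 18*w^2 + 12*w - 6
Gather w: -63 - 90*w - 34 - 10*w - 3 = -100*w - 100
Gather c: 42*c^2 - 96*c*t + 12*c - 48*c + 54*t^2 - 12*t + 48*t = 42*c^2 + c*(-96*t - 36) + 54*t^2 + 36*t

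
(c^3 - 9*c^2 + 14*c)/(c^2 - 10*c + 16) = c*(c - 7)/(c - 8)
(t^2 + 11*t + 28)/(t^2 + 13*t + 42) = (t + 4)/(t + 6)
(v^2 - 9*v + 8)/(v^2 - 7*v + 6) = (v - 8)/(v - 6)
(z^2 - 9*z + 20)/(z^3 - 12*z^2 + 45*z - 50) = (z - 4)/(z^2 - 7*z + 10)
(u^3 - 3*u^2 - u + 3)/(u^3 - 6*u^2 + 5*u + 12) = (u - 1)/(u - 4)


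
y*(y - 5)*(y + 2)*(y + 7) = y^4 + 4*y^3 - 31*y^2 - 70*y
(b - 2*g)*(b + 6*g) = b^2 + 4*b*g - 12*g^2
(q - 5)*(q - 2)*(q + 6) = q^3 - q^2 - 32*q + 60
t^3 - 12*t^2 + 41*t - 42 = (t - 7)*(t - 3)*(t - 2)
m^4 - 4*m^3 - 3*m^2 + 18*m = m*(m - 3)^2*(m + 2)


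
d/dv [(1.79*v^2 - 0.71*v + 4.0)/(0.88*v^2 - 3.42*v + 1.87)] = (-5.497*v^2 - 0.3454*v + 12.3523)/(0.7744*v^4 - 6.0192*v^3 + 14.9876*v^2 - 12.7908*v + 3.4969)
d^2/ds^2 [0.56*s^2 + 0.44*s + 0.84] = 1.12000000000000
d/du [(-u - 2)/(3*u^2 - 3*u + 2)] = (3*u^2 + 12*u - 8)/(9*u^4 - 18*u^3 + 21*u^2 - 12*u + 4)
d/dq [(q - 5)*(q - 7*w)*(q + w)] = 3*q^2 - 12*q*w - 10*q - 7*w^2 + 30*w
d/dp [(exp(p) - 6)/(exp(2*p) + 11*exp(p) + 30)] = (-(exp(p) - 6)*(2*exp(p) + 11) + exp(2*p) + 11*exp(p) + 30)*exp(p)/(exp(2*p) + 11*exp(p) + 30)^2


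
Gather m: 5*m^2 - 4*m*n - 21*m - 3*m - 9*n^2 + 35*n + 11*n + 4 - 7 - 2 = 5*m^2 + m*(-4*n - 24) - 9*n^2 + 46*n - 5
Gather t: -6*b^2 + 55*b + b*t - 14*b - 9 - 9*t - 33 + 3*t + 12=-6*b^2 + 41*b + t*(b - 6) - 30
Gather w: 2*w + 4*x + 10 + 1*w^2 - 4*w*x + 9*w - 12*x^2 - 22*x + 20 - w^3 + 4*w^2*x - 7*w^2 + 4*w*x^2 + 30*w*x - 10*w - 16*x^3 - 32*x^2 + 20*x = -w^3 + w^2*(4*x - 6) + w*(4*x^2 + 26*x + 1) - 16*x^3 - 44*x^2 + 2*x + 30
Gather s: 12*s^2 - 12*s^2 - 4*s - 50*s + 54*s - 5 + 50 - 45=0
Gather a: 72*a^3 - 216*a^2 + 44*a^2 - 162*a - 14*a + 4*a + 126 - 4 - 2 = 72*a^3 - 172*a^2 - 172*a + 120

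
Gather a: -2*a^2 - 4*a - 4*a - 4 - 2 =-2*a^2 - 8*a - 6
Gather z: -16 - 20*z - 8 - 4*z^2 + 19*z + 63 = -4*z^2 - z + 39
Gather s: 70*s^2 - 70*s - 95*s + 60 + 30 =70*s^2 - 165*s + 90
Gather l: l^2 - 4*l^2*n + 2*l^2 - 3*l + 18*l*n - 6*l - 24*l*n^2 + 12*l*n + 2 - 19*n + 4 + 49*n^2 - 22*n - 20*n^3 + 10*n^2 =l^2*(3 - 4*n) + l*(-24*n^2 + 30*n - 9) - 20*n^3 + 59*n^2 - 41*n + 6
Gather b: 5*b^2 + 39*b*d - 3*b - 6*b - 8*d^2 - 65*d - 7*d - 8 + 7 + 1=5*b^2 + b*(39*d - 9) - 8*d^2 - 72*d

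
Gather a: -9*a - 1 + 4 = 3 - 9*a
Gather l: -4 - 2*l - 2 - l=-3*l - 6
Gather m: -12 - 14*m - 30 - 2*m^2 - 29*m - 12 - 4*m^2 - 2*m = -6*m^2 - 45*m - 54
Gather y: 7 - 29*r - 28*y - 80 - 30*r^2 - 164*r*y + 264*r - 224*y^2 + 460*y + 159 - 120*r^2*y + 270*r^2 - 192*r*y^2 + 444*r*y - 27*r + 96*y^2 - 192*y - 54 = 240*r^2 + 208*r + y^2*(-192*r - 128) + y*(-120*r^2 + 280*r + 240) + 32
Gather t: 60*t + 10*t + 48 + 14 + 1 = 70*t + 63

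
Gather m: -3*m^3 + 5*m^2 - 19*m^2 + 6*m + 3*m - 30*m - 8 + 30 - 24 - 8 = -3*m^3 - 14*m^2 - 21*m - 10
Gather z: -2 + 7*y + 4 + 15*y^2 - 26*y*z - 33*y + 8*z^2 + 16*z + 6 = 15*y^2 - 26*y + 8*z^2 + z*(16 - 26*y) + 8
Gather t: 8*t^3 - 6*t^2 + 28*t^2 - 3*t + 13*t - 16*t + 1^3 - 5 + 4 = 8*t^3 + 22*t^2 - 6*t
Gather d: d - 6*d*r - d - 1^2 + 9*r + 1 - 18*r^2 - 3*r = -6*d*r - 18*r^2 + 6*r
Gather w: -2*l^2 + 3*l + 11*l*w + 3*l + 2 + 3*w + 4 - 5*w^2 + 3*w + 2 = -2*l^2 + 6*l - 5*w^2 + w*(11*l + 6) + 8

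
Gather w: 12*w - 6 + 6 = 12*w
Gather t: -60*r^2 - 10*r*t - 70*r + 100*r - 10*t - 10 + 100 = -60*r^2 + 30*r + t*(-10*r - 10) + 90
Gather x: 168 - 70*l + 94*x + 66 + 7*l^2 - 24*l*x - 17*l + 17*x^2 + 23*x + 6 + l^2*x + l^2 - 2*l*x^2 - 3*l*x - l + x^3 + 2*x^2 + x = 8*l^2 - 88*l + x^3 + x^2*(19 - 2*l) + x*(l^2 - 27*l + 118) + 240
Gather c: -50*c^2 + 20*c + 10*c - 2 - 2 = -50*c^2 + 30*c - 4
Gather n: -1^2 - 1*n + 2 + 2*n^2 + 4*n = 2*n^2 + 3*n + 1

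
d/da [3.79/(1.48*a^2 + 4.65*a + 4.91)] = (-11.2184*a - 17.6235)/(1.48*a^2 + 4.65*a + 4.91)^2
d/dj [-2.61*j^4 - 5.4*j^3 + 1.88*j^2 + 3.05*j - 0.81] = -10.44*j^3 - 16.2*j^2 + 3.76*j + 3.05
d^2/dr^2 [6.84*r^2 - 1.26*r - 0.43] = 13.6800000000000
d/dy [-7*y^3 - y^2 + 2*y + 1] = -21*y^2 - 2*y + 2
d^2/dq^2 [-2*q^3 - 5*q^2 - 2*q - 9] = -12*q - 10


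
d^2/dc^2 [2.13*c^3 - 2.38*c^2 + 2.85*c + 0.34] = 12.78*c - 4.76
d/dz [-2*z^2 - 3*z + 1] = -4*z - 3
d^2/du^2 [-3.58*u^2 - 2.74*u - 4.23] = -7.16000000000000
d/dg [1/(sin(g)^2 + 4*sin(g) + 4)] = -2*cos(g)/(sin(g) + 2)^3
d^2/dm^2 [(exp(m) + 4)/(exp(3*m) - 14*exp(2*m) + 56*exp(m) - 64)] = (4*exp(6*m) - 6*exp(5*m) - 644*exp(4*m) + 5200*exp(3*m) - 12480*exp(2*m) + 1792*exp(m) + 18432)*exp(m)/(exp(9*m) - 42*exp(8*m) + 756*exp(7*m) - 7640*exp(6*m) + 47712*exp(5*m) - 190848*exp(4*m) + 488960*exp(3*m) - 774144*exp(2*m) + 688128*exp(m) - 262144)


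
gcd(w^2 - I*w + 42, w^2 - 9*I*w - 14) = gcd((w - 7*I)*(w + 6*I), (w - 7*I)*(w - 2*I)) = w - 7*I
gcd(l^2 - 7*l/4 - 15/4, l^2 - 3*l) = l - 3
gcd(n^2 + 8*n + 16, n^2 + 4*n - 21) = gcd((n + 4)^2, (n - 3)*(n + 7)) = 1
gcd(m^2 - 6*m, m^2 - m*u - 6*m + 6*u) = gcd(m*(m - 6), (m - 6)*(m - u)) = m - 6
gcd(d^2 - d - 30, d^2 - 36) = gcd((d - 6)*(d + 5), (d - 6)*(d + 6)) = d - 6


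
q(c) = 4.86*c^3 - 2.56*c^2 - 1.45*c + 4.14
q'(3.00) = 114.41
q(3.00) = 107.97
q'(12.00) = 2036.63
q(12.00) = 8016.18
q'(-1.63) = 45.63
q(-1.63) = -21.35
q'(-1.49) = 38.55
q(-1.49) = -15.46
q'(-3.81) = 229.70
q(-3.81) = -296.29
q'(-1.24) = 27.32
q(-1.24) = -7.26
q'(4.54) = 275.82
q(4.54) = 399.57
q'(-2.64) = 113.68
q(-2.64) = -99.30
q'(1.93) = 42.98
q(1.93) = 26.74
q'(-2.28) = 86.02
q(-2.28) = -63.46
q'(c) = 14.58*c^2 - 5.12*c - 1.45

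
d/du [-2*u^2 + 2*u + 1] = 2 - 4*u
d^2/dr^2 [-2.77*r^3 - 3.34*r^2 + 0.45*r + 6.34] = -16.62*r - 6.68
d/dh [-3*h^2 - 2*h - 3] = -6*h - 2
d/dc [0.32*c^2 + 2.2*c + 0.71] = 0.64*c + 2.2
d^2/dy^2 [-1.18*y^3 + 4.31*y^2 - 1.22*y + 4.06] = 8.62 - 7.08*y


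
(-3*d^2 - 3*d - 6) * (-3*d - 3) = 9*d^3 + 18*d^2 + 27*d + 18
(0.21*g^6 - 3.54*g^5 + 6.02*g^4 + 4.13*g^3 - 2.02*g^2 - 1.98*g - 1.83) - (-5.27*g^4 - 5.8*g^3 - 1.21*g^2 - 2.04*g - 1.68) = 0.21*g^6 - 3.54*g^5 + 11.29*g^4 + 9.93*g^3 - 0.81*g^2 + 0.0600000000000001*g - 0.15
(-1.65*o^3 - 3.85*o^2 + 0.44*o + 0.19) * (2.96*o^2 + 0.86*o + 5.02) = -4.884*o^5 - 12.815*o^4 - 10.2916*o^3 - 18.3862*o^2 + 2.3722*o + 0.9538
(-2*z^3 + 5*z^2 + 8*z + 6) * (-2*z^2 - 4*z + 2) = 4*z^5 - 2*z^4 - 40*z^3 - 34*z^2 - 8*z + 12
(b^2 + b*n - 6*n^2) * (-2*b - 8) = -2*b^3 - 2*b^2*n - 8*b^2 + 12*b*n^2 - 8*b*n + 48*n^2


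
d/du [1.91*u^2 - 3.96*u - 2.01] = 3.82*u - 3.96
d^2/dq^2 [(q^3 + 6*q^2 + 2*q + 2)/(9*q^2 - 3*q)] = 2*(37*q^3 + 54*q^2 - 18*q + 2)/(3*q^3*(27*q^3 - 27*q^2 + 9*q - 1))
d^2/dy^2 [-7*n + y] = 0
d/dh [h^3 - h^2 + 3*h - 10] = 3*h^2 - 2*h + 3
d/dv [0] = 0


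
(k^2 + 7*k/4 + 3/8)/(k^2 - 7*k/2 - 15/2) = (k + 1/4)/(k - 5)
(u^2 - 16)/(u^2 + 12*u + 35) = (u^2 - 16)/(u^2 + 12*u + 35)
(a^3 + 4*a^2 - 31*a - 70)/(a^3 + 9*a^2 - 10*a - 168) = (a^2 - 3*a - 10)/(a^2 + 2*a - 24)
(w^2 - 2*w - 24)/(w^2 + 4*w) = (w - 6)/w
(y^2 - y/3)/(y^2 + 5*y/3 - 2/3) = y/(y + 2)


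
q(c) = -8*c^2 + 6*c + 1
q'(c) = 6 - 16*c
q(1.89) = -16.24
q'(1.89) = -24.24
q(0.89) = 0.00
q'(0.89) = -8.24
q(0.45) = 2.08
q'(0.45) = -1.20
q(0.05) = 1.28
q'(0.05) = 5.20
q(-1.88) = -38.56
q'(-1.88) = 36.08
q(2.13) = -22.52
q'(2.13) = -28.08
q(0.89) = 0.00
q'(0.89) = -8.24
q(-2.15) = -48.88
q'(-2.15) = 40.40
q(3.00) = -53.00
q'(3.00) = -42.00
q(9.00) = -593.00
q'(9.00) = -138.00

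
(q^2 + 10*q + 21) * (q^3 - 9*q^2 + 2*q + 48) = q^5 + q^4 - 67*q^3 - 121*q^2 + 522*q + 1008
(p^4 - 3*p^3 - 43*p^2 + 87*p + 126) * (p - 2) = p^5 - 5*p^4 - 37*p^3 + 173*p^2 - 48*p - 252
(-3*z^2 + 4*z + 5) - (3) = -3*z^2 + 4*z + 2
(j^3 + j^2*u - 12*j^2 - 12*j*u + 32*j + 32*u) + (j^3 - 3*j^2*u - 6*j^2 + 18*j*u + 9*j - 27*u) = 2*j^3 - 2*j^2*u - 18*j^2 + 6*j*u + 41*j + 5*u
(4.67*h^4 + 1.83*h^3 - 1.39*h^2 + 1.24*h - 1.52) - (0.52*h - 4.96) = 4.67*h^4 + 1.83*h^3 - 1.39*h^2 + 0.72*h + 3.44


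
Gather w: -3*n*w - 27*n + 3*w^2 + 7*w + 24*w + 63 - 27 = -27*n + 3*w^2 + w*(31 - 3*n) + 36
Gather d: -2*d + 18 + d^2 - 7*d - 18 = d^2 - 9*d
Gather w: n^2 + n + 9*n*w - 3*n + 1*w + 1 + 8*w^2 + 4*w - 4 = n^2 - 2*n + 8*w^2 + w*(9*n + 5) - 3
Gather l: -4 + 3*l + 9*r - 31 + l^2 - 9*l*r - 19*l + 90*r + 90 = l^2 + l*(-9*r - 16) + 99*r + 55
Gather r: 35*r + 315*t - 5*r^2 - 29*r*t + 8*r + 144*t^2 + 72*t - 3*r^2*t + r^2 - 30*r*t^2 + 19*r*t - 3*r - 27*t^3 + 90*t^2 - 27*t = r^2*(-3*t - 4) + r*(-30*t^2 - 10*t + 40) - 27*t^3 + 234*t^2 + 360*t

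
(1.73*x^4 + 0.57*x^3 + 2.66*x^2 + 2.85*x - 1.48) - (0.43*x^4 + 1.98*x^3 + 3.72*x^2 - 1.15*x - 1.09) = 1.3*x^4 - 1.41*x^3 - 1.06*x^2 + 4.0*x - 0.39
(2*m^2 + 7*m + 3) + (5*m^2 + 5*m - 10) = 7*m^2 + 12*m - 7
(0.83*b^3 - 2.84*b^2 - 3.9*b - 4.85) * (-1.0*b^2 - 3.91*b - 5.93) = -0.83*b^5 - 0.4053*b^4 + 10.0825*b^3 + 36.9402*b^2 + 42.0905*b + 28.7605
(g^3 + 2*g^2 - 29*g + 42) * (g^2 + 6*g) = g^5 + 8*g^4 - 17*g^3 - 132*g^2 + 252*g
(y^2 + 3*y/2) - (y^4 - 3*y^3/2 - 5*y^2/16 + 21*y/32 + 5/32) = -y^4 + 3*y^3/2 + 21*y^2/16 + 27*y/32 - 5/32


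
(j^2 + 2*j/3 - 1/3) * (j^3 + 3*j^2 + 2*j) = j^5 + 11*j^4/3 + 11*j^3/3 + j^2/3 - 2*j/3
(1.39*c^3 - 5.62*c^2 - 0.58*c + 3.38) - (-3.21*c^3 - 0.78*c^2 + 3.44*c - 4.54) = 4.6*c^3 - 4.84*c^2 - 4.02*c + 7.92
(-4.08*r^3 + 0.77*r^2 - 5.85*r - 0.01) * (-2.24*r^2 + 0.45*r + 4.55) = 9.1392*r^5 - 3.5608*r^4 - 5.1135*r^3 + 0.8934*r^2 - 26.622*r - 0.0455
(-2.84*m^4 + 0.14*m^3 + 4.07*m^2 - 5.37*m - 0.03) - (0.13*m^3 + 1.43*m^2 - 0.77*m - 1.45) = -2.84*m^4 + 0.01*m^3 + 2.64*m^2 - 4.6*m + 1.42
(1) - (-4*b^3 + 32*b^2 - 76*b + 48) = 4*b^3 - 32*b^2 + 76*b - 47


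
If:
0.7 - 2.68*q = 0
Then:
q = 0.26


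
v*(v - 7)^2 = v^3 - 14*v^2 + 49*v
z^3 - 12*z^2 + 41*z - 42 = (z - 7)*(z - 3)*(z - 2)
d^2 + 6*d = d*(d + 6)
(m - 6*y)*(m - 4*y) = m^2 - 10*m*y + 24*y^2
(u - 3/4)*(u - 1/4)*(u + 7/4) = u^3 + 3*u^2/4 - 25*u/16 + 21/64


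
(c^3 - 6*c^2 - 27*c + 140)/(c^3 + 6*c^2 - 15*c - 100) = (c - 7)/(c + 5)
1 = 1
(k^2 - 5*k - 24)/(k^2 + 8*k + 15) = (k - 8)/(k + 5)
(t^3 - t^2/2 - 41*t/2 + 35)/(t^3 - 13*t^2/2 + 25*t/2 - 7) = (t + 5)/(t - 1)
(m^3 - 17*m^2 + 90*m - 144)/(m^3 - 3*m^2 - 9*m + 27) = (m^2 - 14*m + 48)/(m^2 - 9)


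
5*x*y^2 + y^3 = y^2*(5*x + y)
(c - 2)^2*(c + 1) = c^3 - 3*c^2 + 4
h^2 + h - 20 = (h - 4)*(h + 5)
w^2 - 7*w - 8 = (w - 8)*(w + 1)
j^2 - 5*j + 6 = (j - 3)*(j - 2)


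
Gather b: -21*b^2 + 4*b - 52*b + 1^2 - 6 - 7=-21*b^2 - 48*b - 12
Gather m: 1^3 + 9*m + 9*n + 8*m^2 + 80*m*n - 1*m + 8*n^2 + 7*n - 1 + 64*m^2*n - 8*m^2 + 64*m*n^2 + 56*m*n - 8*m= 64*m^2*n + m*(64*n^2 + 136*n) + 8*n^2 + 16*n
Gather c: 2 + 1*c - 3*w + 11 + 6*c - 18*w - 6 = 7*c - 21*w + 7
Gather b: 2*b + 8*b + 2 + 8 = 10*b + 10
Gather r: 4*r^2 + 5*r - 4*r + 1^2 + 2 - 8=4*r^2 + r - 5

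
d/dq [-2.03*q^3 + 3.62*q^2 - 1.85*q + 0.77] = -6.09*q^2 + 7.24*q - 1.85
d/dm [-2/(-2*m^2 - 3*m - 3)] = 2*(-4*m - 3)/(2*m^2 + 3*m + 3)^2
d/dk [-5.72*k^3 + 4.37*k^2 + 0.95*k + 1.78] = -17.16*k^2 + 8.74*k + 0.95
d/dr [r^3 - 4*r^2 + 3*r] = 3*r^2 - 8*r + 3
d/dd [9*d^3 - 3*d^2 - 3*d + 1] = 27*d^2 - 6*d - 3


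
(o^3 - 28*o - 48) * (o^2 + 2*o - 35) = o^5 + 2*o^4 - 63*o^3 - 104*o^2 + 884*o + 1680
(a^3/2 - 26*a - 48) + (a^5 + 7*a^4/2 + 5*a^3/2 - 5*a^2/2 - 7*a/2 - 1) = a^5 + 7*a^4/2 + 3*a^3 - 5*a^2/2 - 59*a/2 - 49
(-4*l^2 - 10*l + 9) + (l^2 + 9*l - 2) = -3*l^2 - l + 7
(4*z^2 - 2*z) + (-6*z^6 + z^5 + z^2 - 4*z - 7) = -6*z^6 + z^5 + 5*z^2 - 6*z - 7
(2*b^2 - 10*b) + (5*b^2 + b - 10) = 7*b^2 - 9*b - 10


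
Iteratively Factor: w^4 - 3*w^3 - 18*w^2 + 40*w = (w)*(w^3 - 3*w^2 - 18*w + 40) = w*(w + 4)*(w^2 - 7*w + 10) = w*(w - 5)*(w + 4)*(w - 2)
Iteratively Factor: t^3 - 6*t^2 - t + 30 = (t - 5)*(t^2 - t - 6) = (t - 5)*(t - 3)*(t + 2)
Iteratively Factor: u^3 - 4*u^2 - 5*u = (u + 1)*(u^2 - 5*u) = (u - 5)*(u + 1)*(u)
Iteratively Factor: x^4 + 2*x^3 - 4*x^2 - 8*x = (x + 2)*(x^3 - 4*x) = (x + 2)^2*(x^2 - 2*x) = x*(x + 2)^2*(x - 2)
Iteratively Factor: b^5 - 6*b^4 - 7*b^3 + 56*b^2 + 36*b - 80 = (b + 2)*(b^4 - 8*b^3 + 9*b^2 + 38*b - 40) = (b + 2)^2*(b^3 - 10*b^2 + 29*b - 20) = (b - 4)*(b + 2)^2*(b^2 - 6*b + 5) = (b - 5)*(b - 4)*(b + 2)^2*(b - 1)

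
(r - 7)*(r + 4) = r^2 - 3*r - 28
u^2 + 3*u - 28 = (u - 4)*(u + 7)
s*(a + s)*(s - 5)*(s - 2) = a*s^3 - 7*a*s^2 + 10*a*s + s^4 - 7*s^3 + 10*s^2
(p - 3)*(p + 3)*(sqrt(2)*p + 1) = sqrt(2)*p^3 + p^2 - 9*sqrt(2)*p - 9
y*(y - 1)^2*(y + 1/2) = y^4 - 3*y^3/2 + y/2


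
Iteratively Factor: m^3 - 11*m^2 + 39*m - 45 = (m - 5)*(m^2 - 6*m + 9) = (m - 5)*(m - 3)*(m - 3)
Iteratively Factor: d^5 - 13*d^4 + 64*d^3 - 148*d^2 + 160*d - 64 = (d - 4)*(d^4 - 9*d^3 + 28*d^2 - 36*d + 16) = (d - 4)*(d - 2)*(d^3 - 7*d^2 + 14*d - 8) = (d - 4)*(d - 2)*(d - 1)*(d^2 - 6*d + 8) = (d - 4)^2*(d - 2)*(d - 1)*(d - 2)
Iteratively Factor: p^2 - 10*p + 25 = (p - 5)*(p - 5)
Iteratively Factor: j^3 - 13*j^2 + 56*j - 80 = (j - 5)*(j^2 - 8*j + 16) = (j - 5)*(j - 4)*(j - 4)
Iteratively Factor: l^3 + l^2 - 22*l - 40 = (l - 5)*(l^2 + 6*l + 8) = (l - 5)*(l + 4)*(l + 2)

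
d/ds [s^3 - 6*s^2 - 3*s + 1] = 3*s^2 - 12*s - 3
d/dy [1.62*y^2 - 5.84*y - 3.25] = 3.24*y - 5.84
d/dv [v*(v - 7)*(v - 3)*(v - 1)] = 4*v^3 - 33*v^2 + 62*v - 21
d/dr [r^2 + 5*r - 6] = 2*r + 5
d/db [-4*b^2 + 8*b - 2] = 8 - 8*b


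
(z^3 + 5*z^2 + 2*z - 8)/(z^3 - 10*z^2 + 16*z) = (z^3 + 5*z^2 + 2*z - 8)/(z*(z^2 - 10*z + 16))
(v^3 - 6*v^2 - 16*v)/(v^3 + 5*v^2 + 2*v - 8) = v*(v - 8)/(v^2 + 3*v - 4)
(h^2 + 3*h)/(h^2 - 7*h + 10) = h*(h + 3)/(h^2 - 7*h + 10)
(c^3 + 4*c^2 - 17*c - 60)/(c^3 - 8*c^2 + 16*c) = (c^2 + 8*c + 15)/(c*(c - 4))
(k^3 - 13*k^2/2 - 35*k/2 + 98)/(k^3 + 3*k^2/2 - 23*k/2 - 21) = (k^2 - 3*k - 28)/(k^2 + 5*k + 6)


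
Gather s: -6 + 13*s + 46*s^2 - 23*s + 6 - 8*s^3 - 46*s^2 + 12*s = -8*s^3 + 2*s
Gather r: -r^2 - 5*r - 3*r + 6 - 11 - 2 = -r^2 - 8*r - 7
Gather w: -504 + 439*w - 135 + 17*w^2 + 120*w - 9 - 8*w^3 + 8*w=-8*w^3 + 17*w^2 + 567*w - 648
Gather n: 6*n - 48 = 6*n - 48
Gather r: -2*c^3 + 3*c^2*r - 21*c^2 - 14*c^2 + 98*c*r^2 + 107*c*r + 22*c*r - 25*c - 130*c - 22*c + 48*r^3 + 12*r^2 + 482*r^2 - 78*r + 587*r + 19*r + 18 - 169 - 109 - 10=-2*c^3 - 35*c^2 - 177*c + 48*r^3 + r^2*(98*c + 494) + r*(3*c^2 + 129*c + 528) - 270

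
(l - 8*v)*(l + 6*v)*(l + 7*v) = l^3 + 5*l^2*v - 62*l*v^2 - 336*v^3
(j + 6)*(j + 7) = j^2 + 13*j + 42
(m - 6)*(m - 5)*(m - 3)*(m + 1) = m^4 - 13*m^3 + 49*m^2 - 27*m - 90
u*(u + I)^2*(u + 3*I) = u^4 + 5*I*u^3 - 7*u^2 - 3*I*u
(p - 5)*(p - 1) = p^2 - 6*p + 5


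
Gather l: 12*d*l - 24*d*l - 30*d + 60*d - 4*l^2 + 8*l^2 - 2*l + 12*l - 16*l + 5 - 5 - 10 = 30*d + 4*l^2 + l*(-12*d - 6) - 10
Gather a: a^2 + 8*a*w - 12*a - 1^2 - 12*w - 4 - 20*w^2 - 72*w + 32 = a^2 + a*(8*w - 12) - 20*w^2 - 84*w + 27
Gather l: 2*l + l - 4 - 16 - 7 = 3*l - 27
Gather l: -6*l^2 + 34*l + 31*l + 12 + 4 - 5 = -6*l^2 + 65*l + 11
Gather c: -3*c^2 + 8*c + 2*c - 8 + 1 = -3*c^2 + 10*c - 7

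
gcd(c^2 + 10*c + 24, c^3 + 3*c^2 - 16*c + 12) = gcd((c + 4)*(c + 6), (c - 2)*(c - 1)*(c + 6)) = c + 6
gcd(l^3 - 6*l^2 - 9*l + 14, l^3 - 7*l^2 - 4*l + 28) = l^2 - 5*l - 14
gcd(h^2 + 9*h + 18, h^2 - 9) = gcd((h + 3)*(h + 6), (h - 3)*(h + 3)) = h + 3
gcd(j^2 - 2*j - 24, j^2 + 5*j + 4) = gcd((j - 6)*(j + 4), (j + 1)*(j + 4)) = j + 4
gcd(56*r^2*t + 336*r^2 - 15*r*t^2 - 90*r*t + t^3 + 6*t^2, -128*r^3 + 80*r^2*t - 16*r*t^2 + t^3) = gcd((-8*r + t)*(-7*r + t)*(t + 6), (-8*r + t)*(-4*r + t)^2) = 8*r - t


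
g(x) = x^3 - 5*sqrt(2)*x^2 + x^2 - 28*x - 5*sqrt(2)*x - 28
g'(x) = 3*x^2 - 10*sqrt(2)*x + 2*x - 28 - 5*sqrt(2)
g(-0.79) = -4.58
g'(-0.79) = -23.61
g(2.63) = -144.04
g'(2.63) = -46.25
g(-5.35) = -167.27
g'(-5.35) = 115.76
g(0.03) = -29.06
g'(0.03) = -35.43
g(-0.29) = -18.36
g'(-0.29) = -31.30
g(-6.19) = -280.71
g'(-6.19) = 155.04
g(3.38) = -177.28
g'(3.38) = -41.84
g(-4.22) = -63.27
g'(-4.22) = 69.59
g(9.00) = -106.40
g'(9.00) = 98.65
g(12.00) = 404.91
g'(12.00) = 251.22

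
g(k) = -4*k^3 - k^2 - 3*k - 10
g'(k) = -12*k^2 - 2*k - 3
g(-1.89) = 19.10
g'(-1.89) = -42.09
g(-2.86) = 83.98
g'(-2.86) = -95.44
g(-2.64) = 64.55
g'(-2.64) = -81.36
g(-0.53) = -8.10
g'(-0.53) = -5.31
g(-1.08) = -2.89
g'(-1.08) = -14.84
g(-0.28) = -9.15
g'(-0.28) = -3.38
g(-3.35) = 139.21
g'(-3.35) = -130.97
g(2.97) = -132.52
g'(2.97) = -114.79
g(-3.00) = 98.00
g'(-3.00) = -105.00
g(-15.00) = 13310.00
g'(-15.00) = -2673.00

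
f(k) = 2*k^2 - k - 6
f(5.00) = 39.00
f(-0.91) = -3.43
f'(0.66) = 1.64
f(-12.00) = 294.00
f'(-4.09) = -17.36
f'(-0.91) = -4.64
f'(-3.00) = -13.00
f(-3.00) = 15.00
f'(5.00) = 19.00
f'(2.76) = 10.04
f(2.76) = 6.48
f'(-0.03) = -1.12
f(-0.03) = -5.97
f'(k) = 4*k - 1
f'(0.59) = 1.36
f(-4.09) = 31.55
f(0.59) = -5.89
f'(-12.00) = -49.00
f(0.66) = -5.79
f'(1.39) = 4.56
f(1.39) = -3.53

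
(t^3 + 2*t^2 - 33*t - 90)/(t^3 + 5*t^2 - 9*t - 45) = (t - 6)/(t - 3)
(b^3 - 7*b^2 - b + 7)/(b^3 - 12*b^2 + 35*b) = (b^2 - 1)/(b*(b - 5))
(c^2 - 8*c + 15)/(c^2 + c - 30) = (c - 3)/(c + 6)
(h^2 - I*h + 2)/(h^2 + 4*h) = (h^2 - I*h + 2)/(h*(h + 4))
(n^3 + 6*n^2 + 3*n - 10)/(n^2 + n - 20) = (n^2 + n - 2)/(n - 4)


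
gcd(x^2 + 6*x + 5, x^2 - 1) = x + 1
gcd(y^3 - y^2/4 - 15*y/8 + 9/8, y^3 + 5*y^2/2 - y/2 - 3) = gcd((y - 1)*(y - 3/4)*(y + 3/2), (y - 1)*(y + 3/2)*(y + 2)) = y^2 + y/2 - 3/2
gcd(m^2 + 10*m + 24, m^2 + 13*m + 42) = m + 6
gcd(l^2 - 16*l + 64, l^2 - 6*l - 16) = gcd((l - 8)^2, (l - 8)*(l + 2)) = l - 8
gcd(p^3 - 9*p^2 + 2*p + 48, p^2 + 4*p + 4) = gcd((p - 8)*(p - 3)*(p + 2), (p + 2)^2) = p + 2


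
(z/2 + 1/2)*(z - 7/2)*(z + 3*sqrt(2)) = z^3/2 - 5*z^2/4 + 3*sqrt(2)*z^2/2 - 15*sqrt(2)*z/4 - 7*z/4 - 21*sqrt(2)/4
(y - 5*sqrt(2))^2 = y^2 - 10*sqrt(2)*y + 50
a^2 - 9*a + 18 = (a - 6)*(a - 3)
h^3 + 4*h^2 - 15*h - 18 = (h - 3)*(h + 1)*(h + 6)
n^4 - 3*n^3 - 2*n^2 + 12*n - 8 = (n - 2)^2*(n - 1)*(n + 2)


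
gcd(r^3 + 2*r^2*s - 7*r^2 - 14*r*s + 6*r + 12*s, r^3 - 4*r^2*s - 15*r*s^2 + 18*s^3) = 1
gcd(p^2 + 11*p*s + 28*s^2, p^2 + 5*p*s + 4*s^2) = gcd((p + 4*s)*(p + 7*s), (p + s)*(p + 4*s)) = p + 4*s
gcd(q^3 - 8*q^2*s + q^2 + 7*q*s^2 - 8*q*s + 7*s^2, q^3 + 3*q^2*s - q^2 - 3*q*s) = 1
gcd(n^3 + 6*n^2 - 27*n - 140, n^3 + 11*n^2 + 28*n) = n^2 + 11*n + 28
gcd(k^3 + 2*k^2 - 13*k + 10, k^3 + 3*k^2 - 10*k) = k^2 + 3*k - 10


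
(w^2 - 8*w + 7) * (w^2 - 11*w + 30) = w^4 - 19*w^3 + 125*w^2 - 317*w + 210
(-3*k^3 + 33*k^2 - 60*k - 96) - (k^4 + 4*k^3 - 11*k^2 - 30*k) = -k^4 - 7*k^3 + 44*k^2 - 30*k - 96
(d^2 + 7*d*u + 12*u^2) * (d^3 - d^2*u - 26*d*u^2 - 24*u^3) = d^5 + 6*d^4*u - 21*d^3*u^2 - 218*d^2*u^3 - 480*d*u^4 - 288*u^5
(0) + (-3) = -3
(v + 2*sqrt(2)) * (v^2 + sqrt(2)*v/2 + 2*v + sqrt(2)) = v^3 + 2*v^2 + 5*sqrt(2)*v^2/2 + 2*v + 5*sqrt(2)*v + 4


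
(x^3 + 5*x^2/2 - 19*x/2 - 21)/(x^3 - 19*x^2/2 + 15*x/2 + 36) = (2*x^2 + 11*x + 14)/(2*x^2 - 13*x - 24)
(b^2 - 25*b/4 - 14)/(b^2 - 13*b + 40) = (b + 7/4)/(b - 5)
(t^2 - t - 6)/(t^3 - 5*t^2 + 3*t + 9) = (t + 2)/(t^2 - 2*t - 3)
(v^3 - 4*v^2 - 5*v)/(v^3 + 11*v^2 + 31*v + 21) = v*(v - 5)/(v^2 + 10*v + 21)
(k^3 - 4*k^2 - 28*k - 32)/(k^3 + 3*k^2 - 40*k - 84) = (k^2 - 6*k - 16)/(k^2 + k - 42)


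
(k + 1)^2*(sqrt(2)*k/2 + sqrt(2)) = sqrt(2)*k^3/2 + 2*sqrt(2)*k^2 + 5*sqrt(2)*k/2 + sqrt(2)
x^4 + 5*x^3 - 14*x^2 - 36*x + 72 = (x - 2)^2*(x + 3)*(x + 6)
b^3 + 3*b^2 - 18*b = b*(b - 3)*(b + 6)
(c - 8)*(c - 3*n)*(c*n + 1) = c^3*n - 3*c^2*n^2 - 8*c^2*n + c^2 + 24*c*n^2 - 3*c*n - 8*c + 24*n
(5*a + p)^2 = 25*a^2 + 10*a*p + p^2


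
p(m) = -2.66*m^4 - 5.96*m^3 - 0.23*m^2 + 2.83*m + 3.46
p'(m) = -10.64*m^3 - 17.88*m^2 - 0.46*m + 2.83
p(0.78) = 1.71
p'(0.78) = -13.46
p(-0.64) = 2.67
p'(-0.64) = -1.41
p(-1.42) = 5.23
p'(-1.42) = -2.10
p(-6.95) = -4232.66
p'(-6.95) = 2714.25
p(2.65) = -232.75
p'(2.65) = -321.96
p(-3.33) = -115.52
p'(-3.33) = 198.99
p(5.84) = -4269.04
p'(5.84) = -2728.90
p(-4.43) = -519.90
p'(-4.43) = 579.00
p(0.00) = 3.46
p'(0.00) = 2.83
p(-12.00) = -44922.50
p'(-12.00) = 15819.55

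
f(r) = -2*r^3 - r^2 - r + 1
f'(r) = -6*r^2 - 2*r - 1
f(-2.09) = 16.98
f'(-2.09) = -23.03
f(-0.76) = 2.06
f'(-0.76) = -2.95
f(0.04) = 0.96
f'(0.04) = -1.09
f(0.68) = -0.77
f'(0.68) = -5.13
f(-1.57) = 7.84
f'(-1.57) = -12.65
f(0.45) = 0.17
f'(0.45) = -3.12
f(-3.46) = 75.33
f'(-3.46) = -65.91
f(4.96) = -272.61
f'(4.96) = -158.53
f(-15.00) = 6541.00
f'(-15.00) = -1321.00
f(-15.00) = 6541.00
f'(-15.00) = -1321.00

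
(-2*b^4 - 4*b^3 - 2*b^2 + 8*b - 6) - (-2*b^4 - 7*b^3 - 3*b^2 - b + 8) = 3*b^3 + b^2 + 9*b - 14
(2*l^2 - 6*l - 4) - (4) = 2*l^2 - 6*l - 8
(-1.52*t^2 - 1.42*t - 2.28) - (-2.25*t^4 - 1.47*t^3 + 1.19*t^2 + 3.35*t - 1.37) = 2.25*t^4 + 1.47*t^3 - 2.71*t^2 - 4.77*t - 0.91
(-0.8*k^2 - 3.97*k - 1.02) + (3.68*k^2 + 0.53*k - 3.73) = 2.88*k^2 - 3.44*k - 4.75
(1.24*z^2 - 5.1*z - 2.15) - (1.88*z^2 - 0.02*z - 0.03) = -0.64*z^2 - 5.08*z - 2.12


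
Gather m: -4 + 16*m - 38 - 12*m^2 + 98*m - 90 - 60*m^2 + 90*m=-72*m^2 + 204*m - 132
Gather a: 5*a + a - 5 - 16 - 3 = 6*a - 24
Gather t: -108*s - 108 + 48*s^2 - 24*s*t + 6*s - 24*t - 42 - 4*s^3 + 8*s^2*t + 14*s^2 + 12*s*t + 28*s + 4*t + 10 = -4*s^3 + 62*s^2 - 74*s + t*(8*s^2 - 12*s - 20) - 140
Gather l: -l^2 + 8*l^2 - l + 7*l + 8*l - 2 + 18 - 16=7*l^2 + 14*l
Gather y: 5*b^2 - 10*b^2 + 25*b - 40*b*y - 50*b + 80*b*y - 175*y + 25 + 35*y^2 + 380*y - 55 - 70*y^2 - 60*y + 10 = -5*b^2 - 25*b - 35*y^2 + y*(40*b + 145) - 20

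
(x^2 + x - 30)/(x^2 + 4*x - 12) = (x - 5)/(x - 2)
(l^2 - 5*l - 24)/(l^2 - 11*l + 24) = (l + 3)/(l - 3)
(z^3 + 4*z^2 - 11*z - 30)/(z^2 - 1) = (z^3 + 4*z^2 - 11*z - 30)/(z^2 - 1)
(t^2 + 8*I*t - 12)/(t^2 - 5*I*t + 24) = (t^2 + 8*I*t - 12)/(t^2 - 5*I*t + 24)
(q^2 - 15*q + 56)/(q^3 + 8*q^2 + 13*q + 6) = (q^2 - 15*q + 56)/(q^3 + 8*q^2 + 13*q + 6)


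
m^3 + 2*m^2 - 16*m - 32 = (m - 4)*(m + 2)*(m + 4)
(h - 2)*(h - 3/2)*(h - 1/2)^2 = h^4 - 9*h^3/2 + 27*h^2/4 - 31*h/8 + 3/4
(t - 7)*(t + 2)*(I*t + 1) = I*t^3 + t^2 - 5*I*t^2 - 5*t - 14*I*t - 14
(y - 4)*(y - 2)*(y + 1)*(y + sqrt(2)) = y^4 - 5*y^3 + sqrt(2)*y^3 - 5*sqrt(2)*y^2 + 2*y^2 + 2*sqrt(2)*y + 8*y + 8*sqrt(2)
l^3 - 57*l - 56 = (l - 8)*(l + 1)*(l + 7)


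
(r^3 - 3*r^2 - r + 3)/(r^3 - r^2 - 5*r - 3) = (r - 1)/(r + 1)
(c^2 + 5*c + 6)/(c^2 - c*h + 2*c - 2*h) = (c + 3)/(c - h)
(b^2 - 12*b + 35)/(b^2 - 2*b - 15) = (b - 7)/(b + 3)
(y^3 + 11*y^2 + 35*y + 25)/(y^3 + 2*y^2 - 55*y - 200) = (y + 1)/(y - 8)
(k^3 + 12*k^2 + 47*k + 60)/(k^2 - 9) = (k^2 + 9*k + 20)/(k - 3)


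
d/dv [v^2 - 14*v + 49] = 2*v - 14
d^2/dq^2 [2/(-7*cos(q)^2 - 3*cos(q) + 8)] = 2*(196*sin(q)^4 - 331*sin(q)^2 - 219*cos(q)/4 + 63*cos(3*q)/4 + 5)/(-7*sin(q)^2 + 3*cos(q) - 1)^3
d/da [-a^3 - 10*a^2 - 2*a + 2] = -3*a^2 - 20*a - 2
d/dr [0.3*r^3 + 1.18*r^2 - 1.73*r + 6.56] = 0.9*r^2 + 2.36*r - 1.73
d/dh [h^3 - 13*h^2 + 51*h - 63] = 3*h^2 - 26*h + 51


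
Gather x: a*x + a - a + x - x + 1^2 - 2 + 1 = a*x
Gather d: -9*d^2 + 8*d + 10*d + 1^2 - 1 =-9*d^2 + 18*d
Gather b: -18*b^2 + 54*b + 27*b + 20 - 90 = -18*b^2 + 81*b - 70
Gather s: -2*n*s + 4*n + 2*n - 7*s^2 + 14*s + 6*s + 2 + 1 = 6*n - 7*s^2 + s*(20 - 2*n) + 3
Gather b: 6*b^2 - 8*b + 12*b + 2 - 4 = 6*b^2 + 4*b - 2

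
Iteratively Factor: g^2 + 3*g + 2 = (g + 1)*(g + 2)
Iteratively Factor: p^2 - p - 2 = (p + 1)*(p - 2)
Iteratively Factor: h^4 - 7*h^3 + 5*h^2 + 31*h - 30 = (h + 2)*(h^3 - 9*h^2 + 23*h - 15) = (h - 5)*(h + 2)*(h^2 - 4*h + 3) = (h - 5)*(h - 1)*(h + 2)*(h - 3)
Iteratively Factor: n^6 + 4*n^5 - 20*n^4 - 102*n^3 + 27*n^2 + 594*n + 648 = (n + 3)*(n^5 + n^4 - 23*n^3 - 33*n^2 + 126*n + 216) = (n - 4)*(n + 3)*(n^4 + 5*n^3 - 3*n^2 - 45*n - 54) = (n - 4)*(n + 3)^2*(n^3 + 2*n^2 - 9*n - 18) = (n - 4)*(n + 3)^3*(n^2 - n - 6) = (n - 4)*(n - 3)*(n + 3)^3*(n + 2)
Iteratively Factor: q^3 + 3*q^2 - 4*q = (q)*(q^2 + 3*q - 4) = q*(q + 4)*(q - 1)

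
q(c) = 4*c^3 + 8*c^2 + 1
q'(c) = 12*c^2 + 16*c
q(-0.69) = 3.49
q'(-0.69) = -5.33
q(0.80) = 8.17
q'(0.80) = 20.48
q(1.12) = 16.65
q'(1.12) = 32.97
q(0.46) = 3.08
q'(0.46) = 9.90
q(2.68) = 135.45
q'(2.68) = 129.07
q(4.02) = 390.14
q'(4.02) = 258.24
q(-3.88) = -112.21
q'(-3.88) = 118.57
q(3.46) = 262.46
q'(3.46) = 199.02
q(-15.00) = -11699.00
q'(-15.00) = 2460.00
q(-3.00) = -35.00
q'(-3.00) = 60.00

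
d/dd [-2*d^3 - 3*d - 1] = -6*d^2 - 3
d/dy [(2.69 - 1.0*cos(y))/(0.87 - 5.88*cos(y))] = -14.9472*sin(y)/(5.88*cos(y) - 0.87)^2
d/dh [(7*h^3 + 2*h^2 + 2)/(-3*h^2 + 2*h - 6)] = (-21*h^4 + 28*h^3 - 122*h^2 - 12*h - 4)/(9*h^4 - 12*h^3 + 40*h^2 - 24*h + 36)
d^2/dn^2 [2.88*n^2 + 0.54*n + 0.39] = 5.76000000000000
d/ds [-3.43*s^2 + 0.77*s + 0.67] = 0.77 - 6.86*s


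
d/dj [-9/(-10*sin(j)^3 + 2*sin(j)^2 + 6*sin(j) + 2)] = 9*(-15*sin(j)^2 + 2*sin(j) + 3)*cos(j)/(2*(-5*sin(j)^3 + sin(j)^2 + 3*sin(j) + 1)^2)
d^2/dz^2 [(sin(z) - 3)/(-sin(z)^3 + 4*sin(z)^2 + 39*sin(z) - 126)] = (4*sin(z)^4 - 3*sin(z)^3 + 163*sin(z)^2 - 36*sin(z) - 86)/((sin(z) - 7)^3*(sin(z) + 6)^3)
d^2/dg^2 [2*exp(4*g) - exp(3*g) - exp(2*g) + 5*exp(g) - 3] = (32*exp(3*g) - 9*exp(2*g) - 4*exp(g) + 5)*exp(g)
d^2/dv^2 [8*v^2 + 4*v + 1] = 16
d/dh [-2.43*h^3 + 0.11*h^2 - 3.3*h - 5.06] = -7.29*h^2 + 0.22*h - 3.3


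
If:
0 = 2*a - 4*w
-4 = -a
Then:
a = 4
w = 2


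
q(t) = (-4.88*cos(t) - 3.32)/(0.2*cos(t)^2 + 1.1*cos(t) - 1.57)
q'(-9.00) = 0.78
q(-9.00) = -0.47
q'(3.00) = -0.25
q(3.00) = -0.61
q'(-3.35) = -0.38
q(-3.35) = -0.59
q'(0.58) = -27.62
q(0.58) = 14.51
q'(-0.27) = 34.28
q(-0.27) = 24.76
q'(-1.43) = 5.72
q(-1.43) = 2.84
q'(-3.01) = 0.24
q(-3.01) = -0.62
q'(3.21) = 0.12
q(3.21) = -0.63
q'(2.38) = -1.47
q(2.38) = -0.09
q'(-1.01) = 12.08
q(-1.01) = 6.37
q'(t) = (0.4*sin(t)*cos(t) + 1.1*sin(t))*(-4.88*cos(t) - 3.32)/(0.2*cos(t)^2 + 1.1*cos(t) - 1.57)^2 + 4.88*sin(t)/(0.2*cos(t)^2 + 1.1*cos(t) - 1.57)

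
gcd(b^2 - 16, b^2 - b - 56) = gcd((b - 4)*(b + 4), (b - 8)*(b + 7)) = 1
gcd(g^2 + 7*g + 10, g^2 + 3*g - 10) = g + 5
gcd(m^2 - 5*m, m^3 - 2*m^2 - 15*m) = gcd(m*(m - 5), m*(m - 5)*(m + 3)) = m^2 - 5*m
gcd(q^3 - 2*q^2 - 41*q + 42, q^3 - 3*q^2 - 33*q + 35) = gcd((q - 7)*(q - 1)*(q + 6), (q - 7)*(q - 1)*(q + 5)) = q^2 - 8*q + 7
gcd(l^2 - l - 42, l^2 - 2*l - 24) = 1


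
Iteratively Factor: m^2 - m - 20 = (m - 5)*(m + 4)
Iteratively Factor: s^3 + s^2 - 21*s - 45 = (s + 3)*(s^2 - 2*s - 15) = (s + 3)^2*(s - 5)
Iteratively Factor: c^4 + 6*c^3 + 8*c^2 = (c + 2)*(c^3 + 4*c^2) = c*(c + 2)*(c^2 + 4*c) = c*(c + 2)*(c + 4)*(c)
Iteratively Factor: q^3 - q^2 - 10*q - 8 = (q + 2)*(q^2 - 3*q - 4) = (q + 1)*(q + 2)*(q - 4)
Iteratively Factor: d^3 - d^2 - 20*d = (d)*(d^2 - d - 20) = d*(d - 5)*(d + 4)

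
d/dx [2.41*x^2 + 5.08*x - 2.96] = 4.82*x + 5.08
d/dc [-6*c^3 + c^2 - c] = -18*c^2 + 2*c - 1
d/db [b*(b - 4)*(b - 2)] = 3*b^2 - 12*b + 8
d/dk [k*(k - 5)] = 2*k - 5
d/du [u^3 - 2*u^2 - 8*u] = 3*u^2 - 4*u - 8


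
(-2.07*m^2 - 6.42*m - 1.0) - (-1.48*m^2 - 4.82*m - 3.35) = -0.59*m^2 - 1.6*m + 2.35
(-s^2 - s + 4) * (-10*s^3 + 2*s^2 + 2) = 10*s^5 + 8*s^4 - 42*s^3 + 6*s^2 - 2*s + 8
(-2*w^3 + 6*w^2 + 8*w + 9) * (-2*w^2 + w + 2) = 4*w^5 - 14*w^4 - 14*w^3 + 2*w^2 + 25*w + 18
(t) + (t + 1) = 2*t + 1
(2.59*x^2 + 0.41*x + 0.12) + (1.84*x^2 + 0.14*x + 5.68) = 4.43*x^2 + 0.55*x + 5.8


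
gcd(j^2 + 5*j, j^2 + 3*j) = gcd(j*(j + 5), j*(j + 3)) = j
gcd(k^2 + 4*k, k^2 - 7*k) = k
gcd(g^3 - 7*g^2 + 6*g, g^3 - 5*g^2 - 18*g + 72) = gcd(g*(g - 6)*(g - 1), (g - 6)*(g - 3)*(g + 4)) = g - 6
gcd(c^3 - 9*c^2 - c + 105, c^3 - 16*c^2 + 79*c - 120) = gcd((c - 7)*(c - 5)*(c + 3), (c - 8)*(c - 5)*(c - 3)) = c - 5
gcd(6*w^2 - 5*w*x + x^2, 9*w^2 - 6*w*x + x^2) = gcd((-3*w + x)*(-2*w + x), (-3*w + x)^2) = -3*w + x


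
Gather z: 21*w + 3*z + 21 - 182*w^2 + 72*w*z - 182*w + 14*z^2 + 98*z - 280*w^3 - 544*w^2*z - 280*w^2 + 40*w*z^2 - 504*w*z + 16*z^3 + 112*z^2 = -280*w^3 - 462*w^2 - 161*w + 16*z^3 + z^2*(40*w + 126) + z*(-544*w^2 - 432*w + 101) + 21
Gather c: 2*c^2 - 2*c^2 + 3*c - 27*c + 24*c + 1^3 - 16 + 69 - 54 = 0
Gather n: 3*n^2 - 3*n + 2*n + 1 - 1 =3*n^2 - n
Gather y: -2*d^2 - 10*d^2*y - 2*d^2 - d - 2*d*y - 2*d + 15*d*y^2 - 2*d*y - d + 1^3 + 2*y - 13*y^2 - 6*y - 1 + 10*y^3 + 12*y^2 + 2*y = -4*d^2 - 4*d + 10*y^3 + y^2*(15*d - 1) + y*(-10*d^2 - 4*d - 2)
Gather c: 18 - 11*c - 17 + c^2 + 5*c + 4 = c^2 - 6*c + 5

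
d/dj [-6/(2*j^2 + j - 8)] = 6*(4*j + 1)/(2*j^2 + j - 8)^2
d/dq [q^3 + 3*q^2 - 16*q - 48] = 3*q^2 + 6*q - 16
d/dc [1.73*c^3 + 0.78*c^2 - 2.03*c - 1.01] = 5.19*c^2 + 1.56*c - 2.03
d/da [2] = 0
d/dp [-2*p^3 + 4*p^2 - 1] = 2*p*(4 - 3*p)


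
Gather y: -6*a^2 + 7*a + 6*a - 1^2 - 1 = -6*a^2 + 13*a - 2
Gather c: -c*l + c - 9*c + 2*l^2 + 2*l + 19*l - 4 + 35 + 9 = c*(-l - 8) + 2*l^2 + 21*l + 40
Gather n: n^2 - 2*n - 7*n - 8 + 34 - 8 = n^2 - 9*n + 18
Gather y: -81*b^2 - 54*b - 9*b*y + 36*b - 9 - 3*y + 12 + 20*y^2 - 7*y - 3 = -81*b^2 - 18*b + 20*y^2 + y*(-9*b - 10)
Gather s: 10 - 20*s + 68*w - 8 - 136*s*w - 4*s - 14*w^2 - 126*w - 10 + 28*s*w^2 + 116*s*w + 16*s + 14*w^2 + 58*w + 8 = s*(28*w^2 - 20*w - 8)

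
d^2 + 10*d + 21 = (d + 3)*(d + 7)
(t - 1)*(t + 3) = t^2 + 2*t - 3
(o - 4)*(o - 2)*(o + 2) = o^3 - 4*o^2 - 4*o + 16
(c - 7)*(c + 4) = c^2 - 3*c - 28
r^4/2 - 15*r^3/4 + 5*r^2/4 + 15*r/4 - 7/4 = (r/2 + 1/2)*(r - 7)*(r - 1)*(r - 1/2)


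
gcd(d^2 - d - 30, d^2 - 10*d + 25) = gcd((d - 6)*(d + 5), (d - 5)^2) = 1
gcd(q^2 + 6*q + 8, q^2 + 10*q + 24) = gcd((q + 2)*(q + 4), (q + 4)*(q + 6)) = q + 4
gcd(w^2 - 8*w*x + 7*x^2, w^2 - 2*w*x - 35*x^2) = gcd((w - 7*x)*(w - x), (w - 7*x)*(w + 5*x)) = -w + 7*x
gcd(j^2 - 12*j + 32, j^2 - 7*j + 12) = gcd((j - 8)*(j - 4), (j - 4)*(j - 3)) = j - 4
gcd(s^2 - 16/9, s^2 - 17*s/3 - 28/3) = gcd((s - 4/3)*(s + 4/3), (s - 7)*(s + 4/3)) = s + 4/3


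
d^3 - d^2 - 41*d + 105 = (d - 5)*(d - 3)*(d + 7)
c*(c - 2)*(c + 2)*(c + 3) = c^4 + 3*c^3 - 4*c^2 - 12*c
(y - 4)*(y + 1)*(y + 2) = y^3 - y^2 - 10*y - 8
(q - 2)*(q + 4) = q^2 + 2*q - 8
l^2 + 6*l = l*(l + 6)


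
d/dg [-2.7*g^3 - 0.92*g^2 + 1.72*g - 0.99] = -8.1*g^2 - 1.84*g + 1.72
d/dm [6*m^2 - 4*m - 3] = 12*m - 4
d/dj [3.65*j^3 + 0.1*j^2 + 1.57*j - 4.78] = 10.95*j^2 + 0.2*j + 1.57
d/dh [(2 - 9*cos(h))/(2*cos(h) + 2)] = 11*sin(h)/(2*(cos(h) + 1)^2)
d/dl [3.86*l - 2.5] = 3.86000000000000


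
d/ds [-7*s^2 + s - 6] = 1 - 14*s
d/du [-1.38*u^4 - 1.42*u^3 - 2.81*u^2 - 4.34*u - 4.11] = -5.52*u^3 - 4.26*u^2 - 5.62*u - 4.34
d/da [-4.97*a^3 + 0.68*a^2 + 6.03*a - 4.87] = -14.91*a^2 + 1.36*a + 6.03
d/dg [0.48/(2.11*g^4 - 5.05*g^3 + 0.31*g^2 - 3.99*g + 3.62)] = (-4.0512*g^3 + 7.272*g^2 - 0.2976*g + 1.9152)/(2.11*g^4 - 5.05*g^3 + 0.31*g^2 - 3.99*g + 3.62)^2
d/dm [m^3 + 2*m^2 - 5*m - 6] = 3*m^2 + 4*m - 5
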